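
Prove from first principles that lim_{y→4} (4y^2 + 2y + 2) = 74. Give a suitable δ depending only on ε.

Suppose ε > 0. We want δ > 0 such that 0 < |y − 4| < δ implies |(4y^2 + 2y + 2) − 74| < ε.
(4y^2 + 2y + 2) − 74 = 4y^2 + 2y - 72 = (y − 4)(4y + 18).
So |(4y^2 + 2y + 2) − 74| = |y − 4|·|4y + 18|.
Assume first that |y − 4| < 1, so |y| < 5. Then |4y + 18| ≤ 4·5 + 18 = 38.
Hence |(4y^2 + 2y + 2) − 74| ≤ 38|y − 4| < ε provided |y − 4| < ε/38.
Choosing δ = min(1, ε/38) ensures both conditions, hence |(4y^2 + 2y + 2) − 74| < ε.

δ = min(1, ε/38)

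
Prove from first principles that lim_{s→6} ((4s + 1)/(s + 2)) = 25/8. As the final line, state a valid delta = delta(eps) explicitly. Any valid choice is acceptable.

delta = min(4, (32/7)eps)

Suppose eps > 0. We want delta > 0 with 0 < |s − 6| < delta ⇒ |(4s + 1)/(s + 2) − (25/8)| < eps.
Combining over a common denominator, (4s + 1)/(s + 2) − (25/8) = [(4s + 1)·8 − 25·(s + 2)] / [8·(s + 2)] = 7(s − 6) / (8(s + 2)).
So |(4s + 1)/(s + 2) − (25/8)| = 7|s − 6| / (8·|s + 2|).
Restrict delta ≤ 4. Then |s − 6| < 4 gives |s + 2| = |(s − 6) + 8| ≥ 8 − 4 = 4.
Hence |(4s + 1)/(s + 2) − (25/8)| < 7|s − 6|/(8·4) = (7/32)|s − 6|, which is < eps once |s − 6| < (32/7)eps.
Take delta = min(4, (32/7)eps). Then 0 < |s − 6| < delta forces both bounds, so |(4s + 1)/(s + 2) − (25/8)| < eps.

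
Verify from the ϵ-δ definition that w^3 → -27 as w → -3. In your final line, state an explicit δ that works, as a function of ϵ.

Let ϵ > 0. We seek δ > 0 with 0 < |w + 3| < δ ⇒ |w^3 + 27| < ϵ.
Factor: w^3 + 27 = (w + 3)(w^2 - 3w + 9), so |w^3 + 27| = |w + 3|·|w^2 - 3w + 9|.
Impose δ ≤ 2 so that |w| < 5; then |w^2 - 3w + 9| ≤ 49.
Hence |w^3 + 27| ≤ 49|w + 3|, which is < ϵ once |w + 3| < ϵ/49.
Take δ = min(2, ϵ/49). If 0 < |w + 3| < δ then both bounds hold and |w^3 + 27| ≤ 49|w + 3| < 49·(ϵ/49) = ϵ.

δ = min(2, ϵ/49)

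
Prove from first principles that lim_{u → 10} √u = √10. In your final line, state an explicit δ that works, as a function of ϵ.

Let ϵ > 0 be given. We want δ > 0 such that 0 < |u − 10| < δ implies |√u − √10| < ϵ.
Rationalise: √u − √10 = (u − 10)/(√u + √10), so |√u − √10| = |u − 10|/(√u + √10).
Restrict δ ≤ 10 so that |u − 10| < 10 forces u > 0, and then √u + √10 > √10.
Hence |√u − √10| < |u − 10|/√10, which is < ϵ once |u − 10| < √10·ϵ.
Take δ = min(10, √10·ϵ). If 0 < |u − 10| < δ then u > 0 and |√u − √10| < |u − 10|/√10 < ϵ.

δ = min(10, √10·ϵ)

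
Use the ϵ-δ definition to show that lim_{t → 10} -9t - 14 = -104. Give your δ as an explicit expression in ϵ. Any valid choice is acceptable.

δ = ϵ/9

Let ϵ > 0 be given. We need δ > 0 so that 0 < |t − 10| < δ implies |(-9t - 14) + 104| < ϵ.
Since (-9t - 14) + 104 = -9(t − 10), we have |(-9t - 14) + 104| = 9|t − 10|.
Thus it suffices that |t − 10| < ϵ/9.
Choosing δ = ϵ/9 gives |(-9t - 14) + 104| = 9|t − 10| < ϵ whenever |t − 10| < δ.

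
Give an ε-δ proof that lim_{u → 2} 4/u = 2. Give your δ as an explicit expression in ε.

δ = min(1, (1/2)ε)

Let ε > 0 be given. We seek δ > 0 such that 0 < |u − 2| < δ implies |4/u − 2| < ε.
|4/u − 2| = 4·|2 − u|/(2·|u|) = 4|u − 2|/(2|u|).
Require δ ≤ 1 so that |u| > 2 − 1 = 1, hence 2|u| > 2.
Then |4/u − 2| < 4|u − 2|/2, which is < ε when |u − 2| < (1/2)ε.
Take δ = min(1, (1/2)ε). Then 0 < |u − 2| < δ gives both |u − 2| < 1 and |u − 2| < (1/2)ε, so |4/u − 2| < ε.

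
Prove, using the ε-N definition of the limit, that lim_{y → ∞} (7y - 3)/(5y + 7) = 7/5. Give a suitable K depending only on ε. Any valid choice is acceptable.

Let ε > 0. We seek K > 0 such that y > K implies |(7y - 3)/(5y + 7) − (7/5)| < ε.
(7y - 3)/(5y + 7) − (7/5) = (5(7y - 3) − 7(5y + 7)) / (5(5y + 7)) = -64/(5(5y + 7)).
For y > 0 we have 5y + 7 > 5y, so |(7y - 3)/(5y + 7) − (7/5)| = 64/(5(5y + 7)) < 64/(5·5y) = (64/25)/y.
Thus |(7y - 3)/(5y + 7) − (7/5)| < ε whenever y > (64/25)/ε.
Take K = (64/25)/ε. If y > K then |(7y - 3)/(5y + 7) − (7/5)| < (64/25)/y < ε.

K = (64/25)/ε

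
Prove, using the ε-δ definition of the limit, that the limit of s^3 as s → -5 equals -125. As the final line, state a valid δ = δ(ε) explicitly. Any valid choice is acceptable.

Suppose ε > 0. We seek δ > 0 with 0 < |s + 5| < δ ⇒ |s^3 + 125| < ε.
Factor: s^3 + 125 = (s + 5)(s^2 - 5s + 25), so |s^3 + 125| = |s + 5|·|s^2 - 5s + 25|.
Impose δ ≤ 2 so that |s| < 7; then |s^2 - 5s + 25| ≤ 109.
Hence |s^3 + 125| ≤ 109|s + 5|, which is < ε once |s + 5| < ε/109.
Take δ = min(2, ε/109). If 0 < |s + 5| < δ then both bounds hold and |s^3 + 125| ≤ 109|s + 5| < 109·(ε/109) = ε.

δ = min(2, ε/109)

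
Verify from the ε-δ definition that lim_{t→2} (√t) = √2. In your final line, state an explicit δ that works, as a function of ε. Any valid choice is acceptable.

δ = min(2, √2·ε)

Let ε > 0 be given. We want δ > 0 such that 0 < |t − 2| < δ implies |√t − √2| < ε.
Rationalise: √t − √2 = (t − 2)/(√t + √2), so |√t − √2| = |t − 2|/(√t + √2).
Restrict δ ≤ 2 so that |t − 2| < 2 forces t > 0, and then √t + √2 > √2.
Hence |√t − √2| < |t − 2|/√2, which is < ε once |t − 2| < √2·ε.
Take δ = min(2, √2·ε). If 0 < |t − 2| < δ then t > 0 and |√t − √2| < |t − 2|/√2 < ε.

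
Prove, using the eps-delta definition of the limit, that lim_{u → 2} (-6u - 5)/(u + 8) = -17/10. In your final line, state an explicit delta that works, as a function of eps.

delta = min(5, (50/43)eps)

Fix eps > 0. We want delta > 0 with 0 < |u − 2| < delta ⇒ |(-6u - 5)/(u + 8) + 17/10| < eps.
Combining over a common denominator, (-6u - 5)/(u + 8) + 17/10 = [(-6u - 5)·10 − (-17)·(u + 8)] / [10·(u + 8)] = -43(u − 2) / (10(u + 8)).
So |(-6u - 5)/(u + 8) + 17/10| = 43|u − 2| / (10·|u + 8|).
Restrict delta ≤ 5. Then |u − 2| < 5 gives |u + 8| = |(u − 2) + 10| ≥ 10 − 5 = 5.
Hence |(-6u - 5)/(u + 8) + 17/10| < 43|u − 2|/(10·5) = (43/50)|u − 2|, which is < eps once |u − 2| < (50/43)eps.
Take delta = min(5, (50/43)eps). Then 0 < |u − 2| < delta forces both bounds, so |(-6u - 5)/(u + 8) + 17/10| < eps.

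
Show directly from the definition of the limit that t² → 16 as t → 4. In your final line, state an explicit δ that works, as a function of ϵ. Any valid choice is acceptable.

δ = min(2, ϵ/10)

Let ϵ > 0. We seek δ > 0 with 0 < |t − 4| < δ ⇒ |t² − 16| < ϵ.
Factor: t² − 16 = (t − 4)(t + 4), so |t² − 16| = |t − 4|·|t + 4|.
Impose δ ≤ 2 so that |t| < 6; then |t + 4| ≤ 10.
Hence |t² − 16| ≤ 10|t − 4|, which is < ϵ once |t − 4| < ϵ/10.
Take δ = min(2, ϵ/10). If 0 < |t − 4| < δ then both bounds hold and |t² − 16| ≤ 10|t − 4| < 10·(ϵ/10) = ϵ.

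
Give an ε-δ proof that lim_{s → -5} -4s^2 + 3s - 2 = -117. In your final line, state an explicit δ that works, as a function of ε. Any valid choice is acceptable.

Suppose ε > 0. We want δ > 0 such that 0 < |s + 5| < δ implies |(-4s^2 + 3s - 2) + 117| < ε.
(-4s^2 + 3s - 2) + 117 = -4s^2 + 3s + 115 = (s + 5)(-4s + 23).
So |(-4s^2 + 3s - 2) + 117| = |s + 5|·|-4s + 23|.
Require δ ≤ 2. Then |s + 5| < 2 gives |s| < 7, and by the triangle inequality |-4s + 23| ≤ 4·7 + 23 = 51.
Hence |(-4s^2 + 3s - 2) + 117| ≤ 51|s + 5| < ε provided |s + 5| < ε/51.
Choosing δ = min(2, ε/51) ensures both conditions, hence |(-4s^2 + 3s - 2) + 117| < ε.

δ = min(2, ε/51)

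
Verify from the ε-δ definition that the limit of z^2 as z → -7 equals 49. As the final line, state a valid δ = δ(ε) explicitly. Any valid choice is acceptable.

δ = min(1, ε/15)

Let ε > 0 be given. We seek δ > 0 with 0 < |z + 7| < δ ⇒ |z^2 − 49| < ε.
Factor: z^2 − 49 = (z + 7)(z - 7), so |z^2 − 49| = |z + 7|·|z - 7|.
Impose δ ≤ 1 so that |z| < 8; then |z - 7| ≤ 15.
Hence |z^2 − 49| ≤ 15|z + 7|, which is < ε once |z + 7| < ε/15.
Take δ = min(1, ε/15). If 0 < |z + 7| < δ then both bounds hold and |z^2 − 49| ≤ 15|z + 7| < 15·(ε/15) = ε.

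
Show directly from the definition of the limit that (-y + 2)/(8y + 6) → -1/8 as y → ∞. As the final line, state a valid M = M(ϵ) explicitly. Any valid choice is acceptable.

Let ϵ > 0. We seek M > 0 such that y > M implies |(-y + 2)/(8y + 6) + 1/8| < ϵ.
(-y + 2)/(8y + 6) + 1/8 = (8(-y + 2) − (-1)(8y + 6)) / (8(8y + 6)) = 22/(8(8y + 6)).
For y > 0 we have 8y + 6 > 8y, so |(-y + 2)/(8y + 6) + 1/8| = 22/(8(8y + 6)) < 22/(8·8y) = (11/32)/y.
Thus |(-y + 2)/(8y + 6) + 1/8| < ϵ whenever y > (11/32)/ϵ.
Take M = (11/32)/ϵ. If y > M then |(-y + 2)/(8y + 6) + 1/8| < (11/32)/y < ϵ.

M = (11/32)/ϵ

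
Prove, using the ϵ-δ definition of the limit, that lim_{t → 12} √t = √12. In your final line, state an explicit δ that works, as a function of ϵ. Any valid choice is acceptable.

δ = min(12, √12·ϵ)

Suppose ϵ > 0. We want δ > 0 such that 0 < |t − 12| < δ implies |√t − √12| < ϵ.
Multiplying by the conjugate, |√t − √12| = |t − 12|/(√t + √12).
Restrict δ ≤ 12 so that |t − 12| < 12 forces t > 0, and then √t + √12 > √12.
Hence |√t − √12| < |t − 12|/√12, which is < ϵ once |t − 12| < √12·ϵ.
Take δ = min(12, √12·ϵ). If 0 < |t − 12| < δ then t > 0 and |√t − √12| < |t − 12|/√12 < ϵ.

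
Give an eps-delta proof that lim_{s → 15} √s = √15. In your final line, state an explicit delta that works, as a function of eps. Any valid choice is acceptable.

Let eps > 0 be given. We want delta > 0 such that 0 < |s − 15| < delta implies |√s − √15| < eps.
Multiplying by the conjugate, |√s − √15| = |s − 15|/(√s + √15).
Restrict delta ≤ 15 so that |s − 15| < 15 forces s > 0, and then √s + √15 > √15.
Hence |√s − √15| < |s − 15|/√15, which is < eps once |s − 15| < √15·eps.
Take delta = min(15, √15·eps). If 0 < |s − 15| < delta then s > 0 and |√s − √15| < |s − 15|/√15 < eps.

delta = min(15, √15·eps)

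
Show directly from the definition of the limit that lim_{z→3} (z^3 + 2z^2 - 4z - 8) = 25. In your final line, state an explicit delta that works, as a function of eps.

Fix eps > 0. We want delta > 0 such that 0 < |z − 3| < delta implies |(z^3 + 2z^2 - 4z - 8) − 25| < eps.
(z^3 + 2z^2 - 4z - 8) − 25 = z^3 + 2z^2 - 4z - 33 = (z − 3)(z^2 + 5z + 11).
So |(z^3 + 2z^2 - 4z - 8) − 25| = |z − 3|·|z^2 + 5z + 11|.
Require delta ≤ 1. Then |z − 3| < 1 gives |z| < 4, and by the triangle inequality |z^2 + 5z + 11| ≤ 4^2 + 5·4 + 11 = 47.
Hence |(z^3 + 2z^2 - 4z - 8) − 25| ≤ 47|z − 3| < eps provided |z − 3| < eps/47.
Take delta = min(1, eps/47). Then 0 < |z − 3| < delta gives both |z − 3| < 1 and |z − 3| < eps/47, so |(z^3 + 2z^2 - 4z - 8) − 25| < eps.

delta = min(1, eps/47)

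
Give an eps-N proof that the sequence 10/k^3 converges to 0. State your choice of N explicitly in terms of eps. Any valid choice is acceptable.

Let eps > 0 be given. For k ≥ 1, |10/k^3 − 0| = 10/k^3.
10/k^3 < eps ⇔ k^3 > 10/eps ⇔ k > (10/eps)^{1/3}.
Take N = (10/eps)^{1/3}. Then k > N implies 10/k^3 < eps.

N = (10/eps)^{1/3}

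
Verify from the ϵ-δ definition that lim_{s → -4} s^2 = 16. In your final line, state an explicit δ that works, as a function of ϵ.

Let ϵ > 0 be given. We seek δ > 0 with 0 < |s + 4| < δ ⇒ |s^2 − 16| < ϵ.
Factor: s^2 − 16 = (s + 4)(s - 4), so |s^2 − 16| = |s + 4|·|s - 4|.
Restrict δ ≤ 1. Then |s + 4| < 1 gives |s| < 5, so by the triangle inequality |s - 4| ≤ 5 + 4 = 9.
Hence |s^2 − 16| ≤ 9|s + 4|, which is < ϵ once |s + 4| < ϵ/9.
Take δ = min(1, ϵ/9). If 0 < |s + 4| < δ then both bounds hold and |s^2 − 16| ≤ 9|s + 4| < 9·(ϵ/9) = ϵ.

δ = min(1, ϵ/9)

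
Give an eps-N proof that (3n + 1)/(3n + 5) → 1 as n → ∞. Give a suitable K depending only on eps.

Suppose eps > 0. For n ≥ 1, |(3n + 1)/(3n + 5) − 1| = |-12|/(3(3n + 5)) = 12/(3(3n + 5)).
Since 3n + 5 ≥ 3n for n ≥ 1, this is ≤ 12/(3·3n) = (4/3)/n.
So |(3n + 1)/(3n + 5) − 1| < eps whenever n > (4/3)/eps.
Take K = (4/3)/eps. If n > K then |(3n + 1)/(3n + 5) − 1| ≤ (4/3)/n < eps.

K = (4/3)/eps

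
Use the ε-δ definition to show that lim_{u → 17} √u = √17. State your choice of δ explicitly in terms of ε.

Fix ε > 0. We want δ > 0 such that 0 < |u − 17| < δ implies |√u − √17| < ε.
Multiplying by the conjugate, |√u − √17| = |u − 17|/(√u + √17).
Restrict δ ≤ 17 so that |u − 17| < 17 forces u > 0, and then √u + √17 > √17.
Hence |√u − √17| < |u − 17|/√17, which is < ε once |u − 17| < √17·ε.
Take δ = min(17, √17·ε). If 0 < |u − 17| < δ then u > 0 and |√u − √17| < |u − 17|/√17 < ε.

δ = min(17, √17·ε)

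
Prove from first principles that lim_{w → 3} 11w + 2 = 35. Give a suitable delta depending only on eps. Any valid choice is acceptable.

delta = eps/11

Let eps > 0. We need delta > 0 so that 0 < |w − 3| < delta implies |(11w + 2) − 35| < eps.
|(11w + 2) − 35| = |11w - 33| = 11|w − 3|.
Thus it suffices that |w − 3| < eps/11.
Choosing delta = eps/11 gives |(11w + 2) − 35| = 11|w − 3| < eps whenever |w − 3| < delta.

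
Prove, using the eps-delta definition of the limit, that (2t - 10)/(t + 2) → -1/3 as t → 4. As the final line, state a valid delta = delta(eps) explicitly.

delta = min(3, (9/7)eps)

Suppose eps > 0. We want delta > 0 with 0 < |t − 4| < delta ⇒ |(2t - 10)/(t + 2) + 1/3| < eps.
Combining over a common denominator, (2t - 10)/(t + 2) + 1/3 = [(2t - 10)·6 − (-2)·(t + 2)] / [6·(t + 2)] = 14(t − 4) / (6(t + 2)).
So |(2t - 10)/(t + 2) + 1/3| = 14|t − 4| / (6·|t + 2|).
Restrict delta ≤ 3. Then |t − 4| < 3 gives |t + 2| = |(t − 4) + 6| ≥ 6 − 3 = 3.
Hence |(2t - 10)/(t + 2) + 1/3| < 14|t − 4|/(6·3) = (7/9)|t − 4|, which is < eps once |t − 4| < (9/7)eps.
Take delta = min(3, (9/7)eps). Then 0 < |t − 4| < delta forces both bounds, so |(2t - 10)/(t + 2) + 1/3| < eps.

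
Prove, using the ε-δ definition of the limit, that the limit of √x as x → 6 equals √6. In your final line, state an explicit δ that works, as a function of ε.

δ = min(6, √6·ε)

Let ε > 0. We want δ > 0 such that 0 < |x − 6| < δ implies |√x − √6| < ε.
Multiplying by the conjugate, |√x − √6| = |x − 6|/(√x + √6).
Restrict δ ≤ 6 so that |x − 6| < 6 forces x > 0, and then √x + √6 > √6.
Hence |√x − √6| < |x − 6|/√6, which is < ε once |x − 6| < √6·ε.
Take δ = min(6, √6·ε). If 0 < |x − 6| < δ then x > 0 and |√x − √6| < |x − 6|/√6 < ε.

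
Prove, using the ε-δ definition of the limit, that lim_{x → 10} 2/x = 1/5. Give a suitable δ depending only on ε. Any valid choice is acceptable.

δ = min(5, 25ε)

Let ε > 0. We seek δ > 0 such that 0 < |x − 10| < δ implies |2/x − (1/5)| < ε.
|2/x − (1/5)| = 2·|10 − x|/(10·|x|) = 2|x − 10|/(10|x|).
Require δ ≤ 5 so that |x| > 10 − 5 = 5, hence 10|x| > 50.
Then |2/x − (1/5)| < 2|x − 10|/50, which is < ε when |x − 10| < 25ε.
Take δ = min(5, 25ε). Then 0 < |x − 10| < δ gives both |x − 10| < 5 and |x − 10| < 25ε, so |2/x − (1/5)| < ε.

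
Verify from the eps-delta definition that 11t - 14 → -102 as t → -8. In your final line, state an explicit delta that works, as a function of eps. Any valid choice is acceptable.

delta = eps/11

Suppose eps > 0. We need delta > 0 so that 0 < |t + 8| < delta implies |(11t - 14) + 102| < eps.
Since (11t - 14) + 102 = 11(t + 8), we have |(11t - 14) + 102| = 11|t + 8|.
Thus it suffices that |t + 8| < eps/11.
Take delta = eps/11. If 0 < |t + 8| < delta then |(11t - 14) + 102| = 11|t + 8| < 11·(eps/11) = eps.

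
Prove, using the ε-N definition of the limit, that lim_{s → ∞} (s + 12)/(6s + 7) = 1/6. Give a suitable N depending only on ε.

Let ε > 0 be given. We seek N > 0 such that s > N implies |(s + 12)/(6s + 7) − (1/6)| < ε.
(s + 12)/(6s + 7) − (1/6) = (6(s + 12) − (6s + 7)) / (6(6s + 7)) = 65/(6(6s + 7)).
For s > 0 we have 6s + 7 > 6s, so |(s + 12)/(6s + 7) − (1/6)| = 65/(6(6s + 7)) < 65/(6·6s) = (65/36)/s.
Thus |(s + 12)/(6s + 7) − (1/6)| < ε whenever s > (65/36)/ε.
Take N = (65/36)/ε. If s > N then |(s + 12)/(6s + 7) − (1/6)| < (65/36)/s < ε.

N = (65/36)/ε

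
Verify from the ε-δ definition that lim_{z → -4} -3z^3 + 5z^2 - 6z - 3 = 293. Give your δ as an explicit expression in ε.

δ = min(1, ε/234)

Let ε > 0. We want δ > 0 such that 0 < |z + 4| < δ implies |(-3z^3 + 5z^2 - 6z - 3) − 293| < ε.
(-3z^3 + 5z^2 - 6z - 3) − 293 = -3z^3 + 5z^2 - 6z - 296 = (z + 4)(-3z^2 + 17z - 74).
So |(-3z^3 + 5z^2 - 6z - 3) − 293| = |z + 4|·|-3z^2 + 17z - 74|.
Require δ ≤ 1. Then |z + 4| < 1 gives |z| < 5, and by the triangle inequality |-3z^2 + 17z - 74| ≤ 3·5^2 + 17·5 + 74 = 234.
Hence |(-3z^3 + 5z^2 - 6z - 3) − 293| ≤ 234|z + 4| < ε provided |z + 4| < ε/234.
Take δ = min(1, ε/234). Then 0 < |z + 4| < δ gives both |z + 4| < 1 and |z + 4| < ε/234, so |(-3z^3 + 5z^2 - 6z - 3) − 293| < ε.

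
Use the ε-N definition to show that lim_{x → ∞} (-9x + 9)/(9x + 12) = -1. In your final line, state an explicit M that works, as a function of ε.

M = (7/3)/ε

Let ε > 0 be given. We seek M > 0 such that x > M implies |(-9x + 9)/(9x + 12) + 1| < ε.
(-9x + 9)/(9x + 12) + 1 = (9(-9x + 9) − (-9)(9x + 12)) / (9(9x + 12)) = 189/(9(9x + 12)).
For x > 0 we have 9x + 12 > 9x, so |(-9x + 9)/(9x + 12) + 1| = 189/(9(9x + 12)) < 189/(9·9x) = (7/3)/x.
Thus |(-9x + 9)/(9x + 12) + 1| < ε whenever x > (7/3)/ε.
Take M = (7/3)/ε. If x > M then |(-9x + 9)/(9x + 12) + 1| < (7/3)/x < ε.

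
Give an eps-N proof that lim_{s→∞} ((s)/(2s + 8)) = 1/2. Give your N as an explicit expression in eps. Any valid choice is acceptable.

Let eps > 0 be given. We seek N > 0 such that s > N implies |(s)/(2s + 8) − (1/2)| < eps.
(s)/(2s + 8) − (1/2) = (2(s) − (2s + 8)) / (2(2s + 8)) = -8/(2(2s + 8)).
For s > 0 we have 2s + 8 > 2s, so |(s)/(2s + 8) − (1/2)| = 8/(2(2s + 8)) < 8/(2·2s) = 2/s.
Thus |(s)/(2s + 8) − (1/2)| < eps whenever s > 2/eps.
Take N = 2/eps. If s > N then |(s)/(2s + 8) − (1/2)| < 2/s < eps.

N = 2/eps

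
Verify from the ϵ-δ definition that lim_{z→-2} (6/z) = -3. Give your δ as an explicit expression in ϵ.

Suppose ϵ > 0. We seek δ > 0 such that 0 < |z + 2| < δ implies |6/z + 3| < ϵ.
|6/z + 3| = 6·|-2 − z|/(2·|z|) = 6|z + 2|/(2|z|).
Require δ ≤ 1 so that |z| > 2 − 1 = 1, hence 2|z| > 2.
Then |6/z + 3| < 6|z + 2|/2, which is < ϵ when |z + 2| < (1/3)ϵ.
Take δ = min(1, (1/3)ϵ). Then 0 < |z + 2| < δ gives both |z + 2| < 1 and |z + 2| < (1/3)ϵ, so |6/z + 3| < ϵ.

δ = min(1, (1/3)ϵ)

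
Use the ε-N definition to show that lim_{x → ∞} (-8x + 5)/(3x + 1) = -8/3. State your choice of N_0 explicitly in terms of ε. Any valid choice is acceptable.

Fix ε > 0. We seek N_0 > 0 such that x > N_0 implies |(-8x + 5)/(3x + 1) + 8/3| < ε.
(-8x + 5)/(3x + 1) + 8/3 = (3(-8x + 5) − (-8)(3x + 1)) / (3(3x + 1)) = 23/(3(3x + 1)).
For x > 0 we have 3x + 1 > 3x, so |(-8x + 5)/(3x + 1) + 8/3| = 23/(3(3x + 1)) < 23/(3·3x) = (23/9)/x.
Thus |(-8x + 5)/(3x + 1) + 8/3| < ε whenever x > (23/9)/ε.
Take N_0 = (23/9)/ε. If x > N_0 then |(-8x + 5)/(3x + 1) + 8/3| < (23/9)/x < ε.

N_0 = (23/9)/ε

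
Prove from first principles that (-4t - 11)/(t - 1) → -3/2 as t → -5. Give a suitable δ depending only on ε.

Let ε > 0. We want δ > 0 with 0 < |t + 5| < δ ⇒ |(-4t - 11)/(t - 1) + 3/2| < ε.
Combining over a common denominator, (-4t - 11)/(t - 1) + 3/2 = [(-4t - 11)·(-6) − 9·(t - 1)] / [(-6)·(t - 1)] = 15(t + 5) / ((-6)(t - 1)).
So |(-4t - 11)/(t - 1) + 3/2| = 15|t + 5| / (6·|t − 1|).
Restrict δ ≤ 3. Then |t + 5| < 3 gives |t − 1| = |(t + 5) + (-6)| ≥ 6 − 3 = 3.
Hence |(-4t - 11)/(t - 1) + 3/2| < 15|t + 5|/(6·3) = (5/6)|t + 5|, which is < ε once |t + 5| < (6/5)ε.
Take δ = min(3, (6/5)ε). Then 0 < |t + 5| < δ forces both bounds, so |(-4t - 11)/(t - 1) + 3/2| < ε.

δ = min(3, (6/5)ε)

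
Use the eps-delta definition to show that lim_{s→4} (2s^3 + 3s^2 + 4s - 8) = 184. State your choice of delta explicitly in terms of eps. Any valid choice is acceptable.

delta = min(1, eps/153)

Let eps > 0 be given. We want delta > 0 such that 0 < |s − 4| < delta implies |(2s^3 + 3s^2 + 4s - 8) − 184| < eps.
(2s^3 + 3s^2 + 4s - 8) − 184 = 2s^3 + 3s^2 + 4s - 192 = (s − 4)(2s^2 + 11s + 48).
So |(2s^3 + 3s^2 + 4s - 8) − 184| = |s − 4|·|2s^2 + 11s + 48|.
Require delta ≤ 1. Then |s − 4| < 1 gives |s| < 5, and by the triangle inequality |2s^2 + 11s + 48| ≤ 2·5^2 + 11·5 + 48 = 153.
Hence |(2s^3 + 3s^2 + 4s - 8) − 184| ≤ 153|s − 4| < eps provided |s − 4| < eps/153.
Choosing delta = min(1, eps/153) ensures both conditions, hence |(2s^3 + 3s^2 + 4s - 8) − 184| < eps.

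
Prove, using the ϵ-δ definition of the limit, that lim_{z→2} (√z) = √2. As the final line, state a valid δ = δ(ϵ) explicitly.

δ = min(2, √2·ϵ)

Let ϵ > 0 be given. We want δ > 0 such that 0 < |z − 2| < δ implies |√z − √2| < ϵ.
Multiplying by the conjugate, |√z − √2| = |z − 2|/(√z + √2).
Restrict δ ≤ 2 so that |z − 2| < 2 forces z > 0, and then √z + √2 > √2.
Hence |√z − √2| < |z − 2|/√2, which is < ϵ once |z − 2| < √2·ϵ.
Take δ = min(2, √2·ϵ). If 0 < |z − 2| < δ then z > 0 and |√z − √2| < |z − 2|/√2 < ϵ.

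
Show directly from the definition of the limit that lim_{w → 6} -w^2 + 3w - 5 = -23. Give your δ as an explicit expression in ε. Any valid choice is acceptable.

Let ε > 0 be given. We want δ > 0 such that 0 < |w − 6| < δ implies |(-w^2 + 3w - 5) + 23| < ε.
(-w^2 + 3w - 5) + 23 = -w^2 + 3w + 18 = (w − 6)(-w - 3).
So |(-w^2 + 3w - 5) + 23| = |w − 6|·|-w - 3|.
Require δ ≤ 1. Then |w − 6| < 1 gives |w| < 7, and by the triangle inequality |-w - 3| ≤ 7 + 3 = 10.
Hence |(-w^2 + 3w - 5) + 23| ≤ 10|w − 6| < ε provided |w − 6| < ε/10.
Choosing δ = min(1, ε/10) ensures both conditions, hence |(-w^2 + 3w - 5) + 23| < ε.

δ = min(1, ε/10)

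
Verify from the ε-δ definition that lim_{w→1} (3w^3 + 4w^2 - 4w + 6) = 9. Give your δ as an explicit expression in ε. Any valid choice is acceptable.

Suppose ε > 0. We want δ > 0 such that 0 < |w − 1| < δ implies |(3w^3 + 4w^2 - 4w + 6) − 9| < ε.
(3w^3 + 4w^2 - 4w + 6) − 9 = 3w^3 + 4w^2 - 4w - 3 = (w − 1)(3w^2 + 7w + 3).
So |(3w^3 + 4w^2 - 4w + 6) − 9| = |w − 1|·|3w^2 + 7w + 3|.
Assume first that |w − 1| < 1, so |w| < 2. Then |3w^2 + 7w + 3| ≤ 3·2^2 + 7·2 + 3 = 29.
Hence |(3w^3 + 4w^2 - 4w + 6) − 9| ≤ 29|w − 1| < ε provided |w − 1| < ε/29.
Take δ = min(1, ε/29). Then 0 < |w − 1| < δ gives both |w − 1| < 1 and |w − 1| < ε/29, so |(3w^3 + 4w^2 - 4w + 6) − 9| < ε.

δ = min(1, ε/29)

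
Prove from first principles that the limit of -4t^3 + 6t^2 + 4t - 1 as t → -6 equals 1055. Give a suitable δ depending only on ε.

Suppose ε > 0. We want δ > 0 such that 0 < |t + 6| < δ implies |(-4t^3 + 6t^2 + 4t - 1) − 1055| < ε.
(-4t^3 + 6t^2 + 4t - 1) − 1055 = -4t^3 + 6t^2 + 4t - 1056 = (t + 6)(-4t^2 + 30t - 176).
So |(-4t^3 + 6t^2 + 4t - 1) − 1055| = |t + 6|·|-4t^2 + 30t - 176|.
Require δ ≤ 2. Then |t + 6| < 2 gives |t| < 8, and by the triangle inequality |-4t^2 + 30t - 176| ≤ 4·8^2 + 30·8 + 176 = 672.
Hence |(-4t^3 + 6t^2 + 4t - 1) − 1055| ≤ 672|t + 6| < ε provided |t + 6| < ε/672.
Take δ = min(2, ε/672). Then 0 < |t + 6| < δ gives both |t + 6| < 2 and |t + 6| < ε/672, so |(-4t^3 + 6t^2 + 4t - 1) − 1055| < ε.

δ = min(2, ε/672)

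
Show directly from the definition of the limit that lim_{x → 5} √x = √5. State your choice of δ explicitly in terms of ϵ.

Let ϵ > 0 be given. We want δ > 0 such that 0 < |x − 5| < δ implies |√x − √5| < ϵ.
Rationalise: √x − √5 = (x − 5)/(√x + √5), so |√x − √5| = |x − 5|/(√x + √5).
Restrict δ ≤ 5 so that |x − 5| < 5 forces x > 0, and then √x + √5 > √5.
Hence |√x − √5| < |x − 5|/√5, which is < ϵ once |x − 5| < √5·ϵ.
Take δ = min(5, √5·ϵ). If 0 < |x − 5| < δ then x > 0 and |√x − √5| < |x − 5|/√5 < ϵ.

δ = min(5, √5·ϵ)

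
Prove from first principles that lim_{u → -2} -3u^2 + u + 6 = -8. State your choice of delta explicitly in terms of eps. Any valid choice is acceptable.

delta = min(1, eps/16)

Suppose eps > 0. We want delta > 0 such that 0 < |u + 2| < delta implies |(-3u^2 + u + 6) + 8| < eps.
(-3u^2 + u + 6) + 8 = -3u^2 + u + 14 = (u + 2)(-3u + 7).
So |(-3u^2 + u + 6) + 8| = |u + 2|·|-3u + 7|.
Assume first that |u + 2| < 1, so |u| < 3. Then |-3u + 7| ≤ 3·3 + 7 = 16.
Hence |(-3u^2 + u + 6) + 8| ≤ 16|u + 2| < eps provided |u + 2| < eps/16.
Take delta = min(1, eps/16). Then 0 < |u + 2| < delta gives both |u + 2| < 1 and |u + 2| < eps/16, so |(-3u^2 + u + 6) + 8| < eps.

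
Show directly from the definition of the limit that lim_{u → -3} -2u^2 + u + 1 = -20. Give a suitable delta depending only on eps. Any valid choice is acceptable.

Let eps > 0 be given. We want delta > 0 such that 0 < |u + 3| < delta implies |(-2u^2 + u + 1) + 20| < eps.
(-2u^2 + u + 1) + 20 = -2u^2 + u + 21 = (u + 3)(-2u + 7).
So |(-2u^2 + u + 1) + 20| = |u + 3|·|-2u + 7|.
Require delta ≤ 1. Then |u + 3| < 1 gives |u| < 4, and by the triangle inequality |-2u + 7| ≤ 2·4 + 7 = 15.
Hence |(-2u^2 + u + 1) + 20| ≤ 15|u + 3| < eps provided |u + 3| < eps/15.
Choosing delta = min(1, eps/15) ensures both conditions, hence |(-2u^2 + u + 1) + 20| < eps.

delta = min(1, eps/15)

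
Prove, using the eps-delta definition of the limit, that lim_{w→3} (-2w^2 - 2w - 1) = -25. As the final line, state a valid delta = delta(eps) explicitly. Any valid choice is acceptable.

Fix eps > 0. We want delta > 0 such that 0 < |w − 3| < delta implies |(-2w^2 - 2w - 1) + 25| < eps.
(-2w^2 - 2w - 1) + 25 = -2w^2 - 2w + 24 = (w − 3)(-2w - 8).
So |(-2w^2 - 2w - 1) + 25| = |w − 3|·|-2w - 8|.
Require delta ≤ 1. Then |w − 3| < 1 gives |w| < 4, and by the triangle inequality |-2w - 8| ≤ 2·4 + 8 = 16.
Hence |(-2w^2 - 2w - 1) + 25| ≤ 16|w − 3| < eps provided |w − 3| < eps/16.
Choosing delta = min(1, eps/16) ensures both conditions, hence |(-2w^2 - 2w - 1) + 25| < eps.

delta = min(1, eps/16)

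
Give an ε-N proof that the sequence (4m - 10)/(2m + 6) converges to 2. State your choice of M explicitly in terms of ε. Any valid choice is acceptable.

Suppose ε > 0. For m ≥ 1, |(4m - 10)/(2m + 6) − 2| = |-44|/(2(2m + 6)) = 44/(2(2m + 6)).
Since 2m + 6 ≥ 2m for m ≥ 1, this is ≤ 44/(2·2m) = 11/m.
So |(4m - 10)/(2m + 6) − 2| < ε whenever m > 11/ε.
Take M = 11/ε. If m > M then |(4m - 10)/(2m + 6) − 2| ≤ 11/m < ε.

M = 11/ε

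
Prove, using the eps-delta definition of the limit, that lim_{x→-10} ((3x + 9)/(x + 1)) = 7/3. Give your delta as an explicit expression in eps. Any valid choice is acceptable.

delta = min(9/2, (27/4)eps)

Fix eps > 0. We want delta > 0 with 0 < |x + 10| < delta ⇒ |(3x + 9)/(x + 1) − (7/3)| < eps.
Combining over a common denominator, (3x + 9)/(x + 1) − (7/3) = [(3x + 9)·(-9) − (-21)·(x + 1)] / [(-9)·(x + 1)] = -6(x + 10) / ((-9)(x + 1)).
So |(3x + 9)/(x + 1) − (7/3)| = 6|x + 10| / (9·|x + 1|).
Require delta ≤ 9/2, so |x + 1| ≥ |-9| − |x + 10| > 9 − 9/2 = 9/2.
Hence |(3x + 9)/(x + 1) − (7/3)| < 6|x + 10|/(9·(9/2)) = (4/27)|x + 10|, which is < eps once |x + 10| < (27/4)eps.
Take delta = min(9/2, (27/4)eps). Then 0 < |x + 10| < delta forces both bounds, so |(3x + 9)/(x + 1) − (7/3)| < eps.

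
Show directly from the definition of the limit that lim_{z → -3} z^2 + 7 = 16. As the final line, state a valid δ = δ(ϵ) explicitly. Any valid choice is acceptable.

Let ϵ > 0. We want δ > 0 such that 0 < |z + 3| < δ implies |(z^2 + 7) − 16| < ϵ.
(z^2 + 7) − 16 = z^2 - 9 = (z + 3)(z - 3).
So |(z^2 + 7) − 16| = |z + 3|·|z - 3|.
Assume first that |z + 3| < 1, so |z| < 4. Then |z - 3| ≤ 4 + 3 = 7.
Hence |(z^2 + 7) − 16| ≤ 7|z + 3| < ϵ provided |z + 3| < ϵ/7.
Choosing δ = min(1, ϵ/7) ensures both conditions, hence |(z^2 + 7) − 16| < ϵ.

δ = min(1, ϵ/7)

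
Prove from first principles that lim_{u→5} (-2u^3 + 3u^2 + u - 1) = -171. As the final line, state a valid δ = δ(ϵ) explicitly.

δ = min(2, ϵ/181)

Suppose ϵ > 0. We want δ > 0 such that 0 < |u − 5| < δ implies |(-2u^3 + 3u^2 + u - 1) + 171| < ϵ.
(-2u^3 + 3u^2 + u - 1) + 171 = -2u^3 + 3u^2 + u + 170 = (u − 5)(-2u^2 - 7u - 34).
So |(-2u^3 + 3u^2 + u - 1) + 171| = |u − 5|·|-2u^2 - 7u - 34|.
Assume first that |u − 5| < 2, so |u| < 7. Then |-2u^2 - 7u - 34| ≤ 2·7^2 + 7·7 + 34 = 181.
Hence |(-2u^3 + 3u^2 + u - 1) + 171| ≤ 181|u − 5| < ϵ provided |u − 5| < ϵ/181.
Take δ = min(2, ϵ/181). Then 0 < |u − 5| < δ gives both |u − 5| < 2 and |u − 5| < ϵ/181, so |(-2u^3 + 3u^2 + u - 1) + 171| < ϵ.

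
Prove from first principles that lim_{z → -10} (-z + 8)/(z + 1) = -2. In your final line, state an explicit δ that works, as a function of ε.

δ = min(9/2, (9/2)ε)

Fix ε > 0. We want δ > 0 with 0 < |z + 10| < δ ⇒ |(-z + 8)/(z + 1) + 2| < ε.
Combining over a common denominator, (-z + 8)/(z + 1) + 2 = [(-z + 8)·(-9) − 18·(z + 1)] / [(-9)·(z + 1)] = -9(z + 10) / ((-9)(z + 1)).
So |(-z + 8)/(z + 1) + 2| = 9|z + 10| / (9·|z + 1|).
Require δ ≤ 9/2, so |z + 1| ≥ |-9| − |z + 10| > 9 − 9/2 = 9/2.
Hence |(-z + 8)/(z + 1) + 2| < 9|z + 10|/(9·(9/2)) = (2/9)|z + 10|, which is < ε once |z + 10| < (9/2)ε.
Take δ = min(9/2, (9/2)ε). Then 0 < |z + 10| < δ forces both bounds, so |(-z + 8)/(z + 1) + 2| < ε.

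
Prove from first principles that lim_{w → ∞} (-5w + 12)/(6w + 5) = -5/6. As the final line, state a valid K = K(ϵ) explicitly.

K = (97/36)/ϵ

Suppose ϵ > 0. We seek K > 0 such that w > K implies |(-5w + 12)/(6w + 5) + 5/6| < ϵ.
(-5w + 12)/(6w + 5) + 5/6 = (6(-5w + 12) − (-5)(6w + 5)) / (6(6w + 5)) = 97/(6(6w + 5)).
For w > 0 we have 6w + 5 > 6w, so |(-5w + 12)/(6w + 5) + 5/6| = 97/(6(6w + 5)) < 97/(6·6w) = (97/36)/w.
Thus |(-5w + 12)/(6w + 5) + 5/6| < ϵ whenever w > (97/36)/ϵ.
Take K = (97/36)/ϵ. If w > K then |(-5w + 12)/(6w + 5) + 5/6| < (97/36)/w < ϵ.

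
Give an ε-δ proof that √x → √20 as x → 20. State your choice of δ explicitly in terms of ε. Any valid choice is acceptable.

Fix ε > 0. We want δ > 0 such that 0 < |x − 20| < δ implies |√x − √20| < ε.
Rationalise: √x − √20 = (x − 20)/(√x + √20), so |√x − √20| = |x − 20|/(√x + √20).
Restrict δ ≤ 20 so that |x − 20| < 20 forces x > 0, and then √x + √20 > √20.
Hence |√x − √20| < |x − 20|/√20, which is < ε once |x − 20| < √20·ε.
Take δ = min(20, √20·ε). If 0 < |x − 20| < δ then x > 0 and |√x − √20| < |x − 20|/√20 < ε.

δ = min(20, √20·ε)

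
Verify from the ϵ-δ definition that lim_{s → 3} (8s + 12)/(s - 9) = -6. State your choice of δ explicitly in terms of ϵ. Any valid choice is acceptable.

Fix ϵ > 0. We want δ > 0 with 0 < |s − 3| < δ ⇒ |(8s + 12)/(s - 9) + 6| < ϵ.
Combining over a common denominator, (8s + 12)/(s - 9) + 6 = [(8s + 12)·(-6) − 36·(s - 9)] / [(-6)·(s - 9)] = -84(s − 3) / ((-6)(s - 9)).
So |(8s + 12)/(s - 9) + 6| = 84|s − 3| / (6·|s − 9|).
Restrict δ ≤ 3. Then |s − 3| < 3 gives |s − 9| = |(s − 3) + (-6)| ≥ 6 − 3 = 3.
Hence |(8s + 12)/(s - 9) + 6| < 84|s − 3|/(6·3) = (14/3)|s − 3|, which is < ϵ once |s − 3| < (3/14)ϵ.
Take δ = min(3, (3/14)ϵ). Then 0 < |s − 3| < δ forces both bounds, so |(8s + 12)/(s - 9) + 6| < ϵ.

δ = min(3, (3/14)ϵ)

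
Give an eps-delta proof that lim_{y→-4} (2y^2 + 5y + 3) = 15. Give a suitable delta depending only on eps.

delta = min(2, eps/15)

Suppose eps > 0. We want delta > 0 such that 0 < |y + 4| < delta implies |(2y^2 + 5y + 3) − 15| < eps.
(2y^2 + 5y + 3) − 15 = 2y^2 + 5y - 12 = (y + 4)(2y - 3).
So |(2y^2 + 5y + 3) − 15| = |y + 4|·|2y - 3|.
Assume first that |y + 4| < 2, so |y| < 6. Then |2y - 3| ≤ 2·6 + 3 = 15.
Hence |(2y^2 + 5y + 3) − 15| ≤ 15|y + 4| < eps provided |y + 4| < eps/15.
Choosing delta = min(2, eps/15) ensures both conditions, hence |(2y^2 + 5y + 3) − 15| < eps.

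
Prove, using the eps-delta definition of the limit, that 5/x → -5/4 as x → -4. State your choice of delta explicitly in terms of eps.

delta = min(2, (8/5)eps)

Suppose eps > 0. We seek delta > 0 such that 0 < |x + 4| < delta implies |5/x + 5/4| < eps.
|5/x + 5/4| = 5·|-4 − x|/(4·|x|) = 5|x + 4|/(4|x|).
Restrict delta ≤ 2. Then |x + 4| < 2 gives |x| > 2, so 4|x| > 8.
Then |5/x + 5/4| < 5|x + 4|/8, which is < eps when |x + 4| < (8/5)eps.
Take delta = min(2, (8/5)eps). Then 0 < |x + 4| < delta gives both |x + 4| < 2 and |x + 4| < (8/5)eps, so |5/x + 5/4| < eps.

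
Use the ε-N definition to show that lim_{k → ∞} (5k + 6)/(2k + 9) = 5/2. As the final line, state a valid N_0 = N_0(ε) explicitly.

Let ε > 0 be given. For k ≥ 1, |(5k + 6)/(2k + 9) − (5/2)| = |-33|/(2(2k + 9)) = 33/(2(2k + 9)).
Since 2k + 9 ≥ 2k for k ≥ 1, this is ≤ 33/(2·2k) = (33/4)/k.
So |(5k + 6)/(2k + 9) − (5/2)| < ε whenever k > (33/4)/ε.
Take N_0 = (33/4)/ε. If k > N_0 then |(5k + 6)/(2k + 9) − (5/2)| ≤ (33/4)/k < ε.

N_0 = (33/4)/ε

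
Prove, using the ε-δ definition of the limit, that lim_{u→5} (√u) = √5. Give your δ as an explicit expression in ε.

Let ε > 0. We want δ > 0 such that 0 < |u − 5| < δ implies |√u − √5| < ε.
Rationalise: √u − √5 = (u − 5)/(√u + √5), so |√u − √5| = |u − 5|/(√u + √5).
Restrict δ ≤ 5 so that |u − 5| < 5 forces u > 0, and then √u + √5 > √5.
Hence |√u − √5| < |u − 5|/√5, which is < ε once |u − 5| < √5·ε.
Take δ = min(5, √5·ε). If 0 < |u − 5| < δ then u > 0 and |√u − √5| < |u − 5|/√5 < ε.

δ = min(5, √5·ε)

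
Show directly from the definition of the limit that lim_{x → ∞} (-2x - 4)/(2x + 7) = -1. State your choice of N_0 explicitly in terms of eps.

Let eps > 0 be given. We seek N_0 > 0 such that x > N_0 implies |(-2x - 4)/(2x + 7) + 1| < eps.
(-2x - 4)/(2x + 7) + 1 = (2(-2x - 4) − (-2)(2x + 7)) / (2(2x + 7)) = 6/(2(2x + 7)).
For x > 0 we have 2x + 7 > 2x, so |(-2x - 4)/(2x + 7) + 1| = 6/(2(2x + 7)) < 6/(2·2x) = (3/2)/x.
Thus |(-2x - 4)/(2x + 7) + 1| < eps whenever x > (3/2)/eps.
Take N_0 = (3/2)/eps. If x > N_0 then |(-2x - 4)/(2x + 7) + 1| < (3/2)/x < eps.

N_0 = (3/2)/eps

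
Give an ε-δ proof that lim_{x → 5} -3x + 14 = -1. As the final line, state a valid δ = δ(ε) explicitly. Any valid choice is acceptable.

Let ε > 0. We need δ > 0 so that 0 < |x − 5| < δ implies |(-3x + 14) + 1| < ε.
|(-3x + 14) + 1| = |-3x + 15| = 3|x − 5|.
So 3|x − 5| < ε exactly when |x − 5| < ε/3.
Choosing δ = ε/3 gives |(-3x + 14) + 1| = 3|x − 5| < ε whenever |x − 5| < δ.

δ = ε/3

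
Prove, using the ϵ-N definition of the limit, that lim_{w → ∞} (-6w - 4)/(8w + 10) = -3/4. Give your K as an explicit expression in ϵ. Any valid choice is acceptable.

K = (7/16)/ϵ

Fix ϵ > 0. We seek K > 0 such that w > K implies |(-6w - 4)/(8w + 10) + 3/4| < ϵ.
(-6w - 4)/(8w + 10) + 3/4 = (8(-6w - 4) − (-6)(8w + 10)) / (8(8w + 10)) = 28/(8(8w + 10)).
For w > 0 we have 8w + 10 > 8w, so |(-6w - 4)/(8w + 10) + 3/4| = 28/(8(8w + 10)) < 28/(8·8w) = (7/16)/w.
Thus |(-6w - 4)/(8w + 10) + 3/4| < ϵ whenever w > (7/16)/ϵ.
Take K = (7/16)/ϵ. If w > K then |(-6w - 4)/(8w + 10) + 3/4| < (7/16)/w < ϵ.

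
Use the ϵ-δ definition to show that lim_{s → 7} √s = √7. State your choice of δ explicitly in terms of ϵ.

Let ϵ > 0. We want δ > 0 such that 0 < |s − 7| < δ implies |√s − √7| < ϵ.
Multiplying by the conjugate, |√s − √7| = |s − 7|/(√s + √7).
Restrict δ ≤ 7 so that |s − 7| < 7 forces s > 0, and then √s + √7 > √7.
Hence |√s − √7| < |s − 7|/√7, which is < ϵ once |s − 7| < √7·ϵ.
Take δ = min(7, √7·ϵ). If 0 < |s − 7| < δ then s > 0 and |√s − √7| < |s − 7|/√7 < ϵ.

δ = min(7, √7·ϵ)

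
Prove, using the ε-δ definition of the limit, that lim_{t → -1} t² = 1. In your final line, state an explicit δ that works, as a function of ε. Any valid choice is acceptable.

δ = min(2, ε/4)

Let ε > 0. We seek δ > 0 with 0 < |t + 1| < δ ⇒ |t² − 1| < ε.
Factor: t² − 1 = (t + 1)(t - 1), so |t² − 1| = |t + 1|·|t - 1|.
Restrict δ ≤ 2. Then |t + 1| < 2 gives |t| < 3, so by the triangle inequality |t - 1| ≤ 3 + 1 = 4.
Hence |t² − 1| ≤ 4|t + 1|, which is < ε once |t + 1| < ε/4.
Take δ = min(2, ε/4). If 0 < |t + 1| < δ then both bounds hold and |t² − 1| ≤ 4|t + 1| < 4·(ε/4) = ε.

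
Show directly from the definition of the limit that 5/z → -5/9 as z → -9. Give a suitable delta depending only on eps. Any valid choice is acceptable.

Fix eps > 0. We seek delta > 0 such that 0 < |z + 9| < delta implies |5/z + 5/9| < eps.
|5/z + 5/9| = 5·|-9 − z|/(9·|z|) = 5|z + 9|/(9|z|).
Restrict delta ≤ 9/2. Then |z + 9| < 9/2 gives |z| > 9/2, so 9|z| > 81/2.
Then |5/z + 5/9| < 5|z + 9|/(81/2), which is < eps when |z + 9| < (81/10)eps.
Take delta = min(9/2, (81/10)eps). Then 0 < |z + 9| < delta gives both |z + 9| < 9/2 and |z + 9| < (81/10)eps, so |5/z + 5/9| < eps.

delta = min(9/2, (81/10)eps)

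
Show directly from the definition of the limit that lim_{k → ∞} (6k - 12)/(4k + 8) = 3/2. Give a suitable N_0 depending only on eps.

Let eps > 0 be given. For k ≥ 1, |(6k - 12)/(4k + 8) − (3/2)| = |-96|/(4(4k + 8)) = 96/(4(4k + 8)).
Since 4k + 8 ≥ 4k for k ≥ 1, this is ≤ 96/(4·4k) = 6/k.
So |(6k - 12)/(4k + 8) − (3/2)| < eps whenever k > 6/eps.
Take N_0 = 6/eps. If k > N_0 then |(6k - 12)/(4k + 8) − (3/2)| ≤ 6/k < eps.

N_0 = 6/eps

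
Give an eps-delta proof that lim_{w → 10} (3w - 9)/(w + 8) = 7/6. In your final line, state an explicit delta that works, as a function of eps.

delta = min(9, (54/11)eps)

Fix eps > 0. We want delta > 0 with 0 < |w − 10| < delta ⇒ |(3w - 9)/(w + 8) − (7/6)| < eps.
Combining over a common denominator, (3w - 9)/(w + 8) − (7/6) = [(3w - 9)·18 − 21·(w + 8)] / [18·(w + 8)] = 33(w − 10) / (18(w + 8)).
So |(3w - 9)/(w + 8) − (7/6)| = 33|w − 10| / (18·|w + 8|).
Require delta ≤ 9, so |w + 8| ≥ |18| − |w − 10| > 18 − 9 = 9.
Hence |(3w - 9)/(w + 8) − (7/6)| < 33|w − 10|/(18·9) = (11/54)|w − 10|, which is < eps once |w − 10| < (54/11)eps.
Take delta = min(9, (54/11)eps). Then 0 < |w − 10| < delta forces both bounds, so |(3w - 9)/(w + 8) − (7/6)| < eps.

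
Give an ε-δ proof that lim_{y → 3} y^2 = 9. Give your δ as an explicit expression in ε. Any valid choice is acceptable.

Suppose ε > 0. We seek δ > 0 with 0 < |y − 3| < δ ⇒ |y^2 − 9| < ε.
Factor: y^2 − 9 = (y − 3)(y + 3), so |y^2 − 9| = |y − 3|·|y + 3|.
Impose δ ≤ 1 so that |y| < 4; then |y + 3| ≤ 7.
Hence |y^2 − 9| ≤ 7|y − 3|, which is < ε once |y − 3| < ε/7.
Take δ = min(1, ε/7). If 0 < |y − 3| < δ then both bounds hold and |y^2 − 9| ≤ 7|y − 3| < 7·(ε/7) = ε.

δ = min(1, ε/7)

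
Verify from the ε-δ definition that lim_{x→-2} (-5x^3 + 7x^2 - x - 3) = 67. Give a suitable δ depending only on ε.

Suppose ε > 0. We want δ > 0 such that 0 < |x + 2| < δ implies |(-5x^3 + 7x^2 - x - 3) − 67| < ε.
(-5x^3 + 7x^2 - x - 3) − 67 = -5x^3 + 7x^2 - x - 70 = (x + 2)(-5x^2 + 17x - 35).
So |(-5x^3 + 7x^2 - x - 3) − 67| = |x + 2|·|-5x^2 + 17x - 35|.
Require δ ≤ 2. Then |x + 2| < 2 gives |x| < 4, and by the triangle inequality |-5x^2 + 17x - 35| ≤ 5·4^2 + 17·4 + 35 = 183.
Hence |(-5x^3 + 7x^2 - x - 3) − 67| ≤ 183|x + 2| < ε provided |x + 2| < ε/183.
Choosing δ = min(2, ε/183) ensures both conditions, hence |(-5x^3 + 7x^2 - x - 3) − 67| < ε.

δ = min(2, ε/183)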